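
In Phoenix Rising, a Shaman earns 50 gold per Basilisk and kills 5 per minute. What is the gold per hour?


Gold per minute = 50 * 5 = 250
Gold per hour = 250 * 60 = 15000

15000 gold/hour


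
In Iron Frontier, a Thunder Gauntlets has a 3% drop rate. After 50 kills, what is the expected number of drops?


Expected drops = kills * (drop_rate / 100)
= 50 * (3 / 100)
= 50 * 0.03
= 1.5

1.5 drops


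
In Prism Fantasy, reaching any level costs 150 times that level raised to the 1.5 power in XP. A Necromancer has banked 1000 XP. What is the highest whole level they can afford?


XP = 150 * level^1.5, so level = (XP / 150)^(1/1.5)
= (1000 / 150)^(1/1.5)
= 6.6667^0.6667
= 3.5422
Floor: level = 3

level 3


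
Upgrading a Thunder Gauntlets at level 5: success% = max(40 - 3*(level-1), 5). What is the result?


raw_rate = 40 - 3 * (5 - 1)
= 40 - 3 * 4
= 40 - 12
= 28
Apply floor: max(28, 5) = 28%

28%


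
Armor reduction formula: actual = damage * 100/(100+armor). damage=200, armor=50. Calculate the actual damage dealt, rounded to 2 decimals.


actual = 200 * 100 / (100 + 50)
= 200 * 100 / 150
= 20000 / 150
= 133.33

133.33 damage


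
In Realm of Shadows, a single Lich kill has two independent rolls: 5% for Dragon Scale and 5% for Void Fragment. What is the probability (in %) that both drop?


For independent events, P(both) = P(A) * P(B)
= 5% * 5%
= 25 / 100 %
= 0.25%

0.25%


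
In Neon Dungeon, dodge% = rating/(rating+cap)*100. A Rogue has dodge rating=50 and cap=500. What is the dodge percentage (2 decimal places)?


dodge% = 50 / (50 + 500) * 100
= 50 / 550 * 100
= 0.090909 * 100
= 9.09%

9.09%


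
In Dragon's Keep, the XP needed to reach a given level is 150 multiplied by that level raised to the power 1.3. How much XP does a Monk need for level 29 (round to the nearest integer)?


XP = 150 * level^1.3
Substitute level = 29:
XP = 150 * 29^1.3
= 150 * 79.6375
= 11946

11946 XP


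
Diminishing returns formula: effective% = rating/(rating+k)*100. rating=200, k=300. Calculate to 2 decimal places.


effective% = rating / (rating + k) * 100
= 200 / (200 + 300) * 100
= 200 / 500 * 100
= 0.4 * 100
= 40.00%

40.00%


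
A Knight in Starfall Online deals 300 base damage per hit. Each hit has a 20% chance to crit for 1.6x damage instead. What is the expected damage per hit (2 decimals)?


E[dmg] = base * (1 + crit_chance * (crit_mult - 1))
cc as decimal = 20/100 = 0.2
cm - 1 = 1.6 - 1 = 0.6
Bonus factor = 0.2 * 0.6 = 0.12
Total multiplier = 1 + 0.12 = 1.12
Expected damage = 300 * 1.12 = 336.00

336.00 damage


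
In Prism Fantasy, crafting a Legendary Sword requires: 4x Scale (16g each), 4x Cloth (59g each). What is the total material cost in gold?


Cost breakdown:
  Scale: 4 * 16 = 64
  Cloth: 4 * 59 = 236
Total = 64 + 236 = 300

300 gold


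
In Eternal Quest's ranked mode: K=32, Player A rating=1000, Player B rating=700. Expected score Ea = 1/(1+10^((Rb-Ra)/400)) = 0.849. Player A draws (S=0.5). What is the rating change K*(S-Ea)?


Elo update: delta = K * (S - Ea), where S = 0.5 (draws)
S - Ea = 0.5 - 0.849 = -0.349
Rating change = 32 * -0.349
= -11.17

-11.17 rating points


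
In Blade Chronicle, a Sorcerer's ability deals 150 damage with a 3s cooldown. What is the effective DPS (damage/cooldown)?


DPS = damage / cooldown
= 150 / 3
= 50.00

50.00 DPS


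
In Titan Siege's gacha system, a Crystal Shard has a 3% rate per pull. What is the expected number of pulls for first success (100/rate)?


Expected pulls for a geometric distribution = 1/p = 100 / rate%
= 100 / 3
= 33.33

33.33 pulls


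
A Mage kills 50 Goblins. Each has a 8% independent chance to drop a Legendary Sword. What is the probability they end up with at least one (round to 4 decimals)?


P(at least one) = 1 - P(none) = 1 - (1-p)^n
p = 8/100 = 0.08
1 - p = 0.92
(1 - p)^50 = 0.92^50 = 0.015466
P(at least one) = 1 - 0.015466 = 0.9845

0.9845


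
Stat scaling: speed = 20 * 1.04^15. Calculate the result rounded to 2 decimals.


value = base * growth^level
= 20 * 1.04^15
= 20 * 1.800944
= 36.02

36.02 speed


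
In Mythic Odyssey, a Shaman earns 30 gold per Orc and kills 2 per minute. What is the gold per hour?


Gold per minute = 30 * 2 = 60
Gold per hour = 60 * 60 = 3600

3600 gold/hour


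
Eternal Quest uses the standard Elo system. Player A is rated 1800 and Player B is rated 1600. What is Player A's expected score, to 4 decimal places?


Elo expected score: Ea = 1/(1 + 10^((Rb-Ra)/400))
Rb - Ra = 1600 - 1800 = -200
(Rb-Ra)/400 = -200/400 = -0.5
10^-0.5 = 0.316228
Ea = 1/(1 + 0.316228) = 1/1.316228 = 0.7597

0.7597


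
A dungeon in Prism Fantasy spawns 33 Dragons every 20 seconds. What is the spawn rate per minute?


Spawns per minute = count * (60 / interval)
= 33 * (60 / 20)
= 33 * 3.0
= 99.0

99.0 per minute


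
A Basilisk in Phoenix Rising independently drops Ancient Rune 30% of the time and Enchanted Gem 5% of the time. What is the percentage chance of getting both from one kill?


For independent events, P(both) = P(A) * P(B)
= 30% * 5%
= 150 / 100 %
= 1.5%

1.5%


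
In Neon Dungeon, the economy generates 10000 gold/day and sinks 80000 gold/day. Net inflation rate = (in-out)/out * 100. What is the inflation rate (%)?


Net gold = 10000 - 80000 = -70000
Inflation rate = net / sunk * 100 = -70000 / 80000 * 100
= -0.875 * 100
= -87.50%

-87.50%


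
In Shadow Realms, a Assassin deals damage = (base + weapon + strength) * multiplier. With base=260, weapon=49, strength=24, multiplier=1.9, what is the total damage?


Sum base + weapon + str = 260 + 49 + 24 = 333
Multiply by 1.9:
333 * 1.9 = 632.7

632.7 damage


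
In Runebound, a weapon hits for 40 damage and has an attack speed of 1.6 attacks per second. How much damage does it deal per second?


DPS = damage * attack_speed
= 40 * 1.6
= 64.0

64.0 DPS


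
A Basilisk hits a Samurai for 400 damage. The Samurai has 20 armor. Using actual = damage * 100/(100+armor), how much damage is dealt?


actual = 400 * 100 / (100 + 20)
= 400 * 100 / 120
= 40000 / 120
= 333.33

333.33 damage


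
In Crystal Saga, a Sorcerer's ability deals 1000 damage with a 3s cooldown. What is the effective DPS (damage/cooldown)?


DPS = damage / cooldown
= 1000 / 3
= 333.33

333.33 DPS


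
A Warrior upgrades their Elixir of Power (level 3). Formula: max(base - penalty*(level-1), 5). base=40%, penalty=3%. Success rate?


raw_rate = 40 - 3 * (3 - 1)
= 40 - 3 * 2
= 40 - 6
= 34
Apply floor: max(34, 5) = 34%

34%


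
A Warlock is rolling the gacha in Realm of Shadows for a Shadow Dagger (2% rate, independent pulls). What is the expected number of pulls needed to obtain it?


Expected pulls for a geometric distribution = 1/p = 100 / rate%
= 100 / 2
= 50.0

50.0 pulls


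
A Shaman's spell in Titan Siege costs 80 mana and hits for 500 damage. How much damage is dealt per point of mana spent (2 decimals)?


Efficiency = damage / mana
= 500 / 80
= 6.25

6.25 dmg/mana


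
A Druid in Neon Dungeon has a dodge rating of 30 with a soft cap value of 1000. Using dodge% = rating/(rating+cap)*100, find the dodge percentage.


dodge% = 30 / (30 + 1000) * 100
= 30 / 1030 * 100
= 0.029126 * 100
= 2.91%

2.91%


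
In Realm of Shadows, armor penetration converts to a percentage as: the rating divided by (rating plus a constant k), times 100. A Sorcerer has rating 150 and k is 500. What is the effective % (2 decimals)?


effective% = rating / (rating + k) * 100
= 150 / (150 + 500) * 100
= 150 / 650 * 100
= 0.230769 * 100
= 23.08%

23.08%


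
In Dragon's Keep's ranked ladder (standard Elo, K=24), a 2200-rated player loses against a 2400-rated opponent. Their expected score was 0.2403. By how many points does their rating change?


Elo update: delta = K * (S - Ea), where S = 0 (loses)
S - Ea = 0 - 0.2403 = -0.2403
Rating change = 24 * -0.2403
= -5.77

-5.77 rating points


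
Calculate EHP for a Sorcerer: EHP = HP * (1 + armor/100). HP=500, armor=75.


EHP = 500 * (1 + 75/100)
= 500 * (1 + 0.75)
= 500 * 1.75
= 875.0

875.0 EHP


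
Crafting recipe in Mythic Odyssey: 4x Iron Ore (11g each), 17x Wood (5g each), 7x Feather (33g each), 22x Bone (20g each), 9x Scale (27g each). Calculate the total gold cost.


Cost breakdown:
  Iron Ore: 4 * 11 = 44
  Wood: 17 * 5 = 85
  Feather: 7 * 33 = 231
  Bone: 22 * 20 = 440
  Scale: 9 * 27 = 243
Total = 44 + 85 + 231 + 440 + 243 = 1043

1043 gold


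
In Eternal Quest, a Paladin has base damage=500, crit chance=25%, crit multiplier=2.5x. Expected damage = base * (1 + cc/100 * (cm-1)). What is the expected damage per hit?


E[dmg] = base * (1 + crit_chance * (crit_mult - 1))
cc as decimal = 25/100 = 0.25
cm - 1 = 2.5 - 1 = 1.5
Bonus factor = 0.25 * 1.5 = 0.375
Total multiplier = 1 + 0.375 = 1.375
Expected damage = 500 * 1.375 = 687.50

687.50 damage


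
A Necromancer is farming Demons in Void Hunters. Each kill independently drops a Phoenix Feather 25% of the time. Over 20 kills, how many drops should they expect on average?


Expected drops = kills * (drop_rate / 100)
= 20 * (25 / 100)
= 20 * 0.25
= 5.0

5.0 drops


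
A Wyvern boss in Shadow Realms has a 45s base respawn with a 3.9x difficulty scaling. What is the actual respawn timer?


Respawn time = base * multiplier
= 45 * 3.9
= 175.5 seconds

175.5 seconds


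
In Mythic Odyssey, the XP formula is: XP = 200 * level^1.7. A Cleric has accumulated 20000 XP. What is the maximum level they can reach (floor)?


XP = 200 * level^1.7, so level = (XP / 200)^(1/1.7)
= (20000 / 200)^(1/1.7)
= 100.0^0.5882
= 15.0131
Floor: level = 15

level 15


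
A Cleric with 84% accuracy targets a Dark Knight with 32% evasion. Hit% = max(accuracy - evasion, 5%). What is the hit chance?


accuracy - evasion = 84 - 32 = 52
Apply floor: max(52, 5) = 52
Hit chance = 52%

52%


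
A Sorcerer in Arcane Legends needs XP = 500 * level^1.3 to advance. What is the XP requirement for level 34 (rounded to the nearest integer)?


XP = 500 * level^1.3
Substitute level = 34:
XP = 500 * 34^1.3
= 500 * 97.9315
= 48966

48966 XP


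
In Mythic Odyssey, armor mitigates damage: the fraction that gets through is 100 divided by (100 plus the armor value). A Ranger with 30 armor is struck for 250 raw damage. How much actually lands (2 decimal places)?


actual = 250 * 100 / (100 + 30)
= 250 * 100 / 130
= 25000 / 130
= 192.31

192.31 damage


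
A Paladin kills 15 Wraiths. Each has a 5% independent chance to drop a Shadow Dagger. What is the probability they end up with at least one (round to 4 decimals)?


P(at least one) = 1 - P(none) = 1 - (1-p)^n
p = 5/100 = 0.05
1 - p = 0.95
(1 - p)^15 = 0.95^15 = 0.463291
P(at least one) = 1 - 0.463291 = 0.5367

0.5367


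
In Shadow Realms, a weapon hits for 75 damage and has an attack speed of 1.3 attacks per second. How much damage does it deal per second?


DPS = damage * attack_speed
= 75 * 1.3
= 97.5

97.5 DPS


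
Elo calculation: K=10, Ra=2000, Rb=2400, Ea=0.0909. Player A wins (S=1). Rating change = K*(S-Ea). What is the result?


Elo update: delta = K * (S - Ea), where S = 1 (wins)
S - Ea = 1 - 0.0909 = 0.9091
Rating change = 10 * 0.9091
= 9.09

9.09 rating points


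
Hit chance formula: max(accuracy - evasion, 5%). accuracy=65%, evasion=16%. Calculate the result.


accuracy - evasion = 65 - 16 = 49
Apply floor: max(49, 5) = 49
Hit chance = 49%

49%


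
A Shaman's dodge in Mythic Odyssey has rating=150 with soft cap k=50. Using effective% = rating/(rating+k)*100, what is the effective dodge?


effective% = rating / (rating + k) * 100
= 150 / (150 + 50) * 100
= 150 / 200 * 100
= 0.75 * 100
= 75.00%

75.00%


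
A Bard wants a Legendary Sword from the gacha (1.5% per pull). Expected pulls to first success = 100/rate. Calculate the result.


Expected pulls for a geometric distribution = 1/p = 100 / rate%
= 100 / 1.5
= 66.67

66.67 pulls


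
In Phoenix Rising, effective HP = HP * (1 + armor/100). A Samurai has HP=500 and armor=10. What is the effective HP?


EHP = 500 * (1 + 10/100)
= 500 * (1 + 0.1)
= 500 * 1.1
= 550.0

550.0 EHP


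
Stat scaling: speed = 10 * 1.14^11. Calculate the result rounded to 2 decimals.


value = base * growth^level
= 10 * 1.14^11
= 10 * 4.226232
= 42.26

42.26 speed


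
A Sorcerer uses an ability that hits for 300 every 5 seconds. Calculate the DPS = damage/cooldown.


DPS = damage / cooldown
= 300 / 5
= 60.00

60.00 DPS


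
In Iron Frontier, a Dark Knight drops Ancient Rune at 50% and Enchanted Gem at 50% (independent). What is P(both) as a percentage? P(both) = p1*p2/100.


For independent events, P(both) = P(A) * P(B)
= 50% * 50%
= 2500 / 100 %
= 25.0%

25.0%


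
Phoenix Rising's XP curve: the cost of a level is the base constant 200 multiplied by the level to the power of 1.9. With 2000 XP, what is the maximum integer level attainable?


XP = 200 * level^1.9, so level = (XP / 200)^(1/1.9)
= (2000 / 200)^(1/1.9)
= 10.0^0.5263
= 3.3598
Floor: level = 3

level 3


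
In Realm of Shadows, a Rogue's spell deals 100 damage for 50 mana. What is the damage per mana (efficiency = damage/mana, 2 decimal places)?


Efficiency = damage / mana
= 100 / 50
= 2.00

2.00 dmg/mana


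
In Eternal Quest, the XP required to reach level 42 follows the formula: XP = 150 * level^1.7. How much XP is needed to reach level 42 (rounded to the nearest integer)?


XP = 150 * level^1.7
Substitute level = 42:
XP = 150 * 42^1.7
= 150 * 574.8093
= 86221

86221 XP


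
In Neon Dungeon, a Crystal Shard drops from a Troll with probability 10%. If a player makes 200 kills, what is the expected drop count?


Expected drops = kills * (drop_rate / 100)
= 200 * (10 / 100)
= 200 * 0.1
= 20.0

20.0 drops


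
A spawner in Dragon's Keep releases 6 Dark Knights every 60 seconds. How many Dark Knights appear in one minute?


Spawns per minute = count * (60 / interval)
= 6 * (60 / 60)
= 6 * 1.0
= 6.0

6.0 per minute


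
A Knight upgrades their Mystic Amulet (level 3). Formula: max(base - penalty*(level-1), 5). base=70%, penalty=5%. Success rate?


raw_rate = 70 - 5 * (3 - 1)
= 70 - 5 * 2
= 70 - 10
= 60
Apply floor: max(60, 5) = 60%

60%


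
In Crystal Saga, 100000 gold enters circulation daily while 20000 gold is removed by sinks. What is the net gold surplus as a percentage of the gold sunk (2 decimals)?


Net gold = 100000 - 20000 = 80000
Inflation rate = net / sunk * 100 = 80000 / 20000 * 100
= 4.0 * 100
= 400.00%

400.00%


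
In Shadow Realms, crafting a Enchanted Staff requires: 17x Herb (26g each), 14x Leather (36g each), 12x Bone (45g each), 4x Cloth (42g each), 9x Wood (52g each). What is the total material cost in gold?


Cost breakdown:
  Herb: 17 * 26 = 442
  Leather: 14 * 36 = 504
  Bone: 12 * 45 = 540
  Cloth: 4 * 42 = 168
  Wood: 9 * 52 = 468
Total = 442 + 504 + 540 + 168 + 468 = 2122

2122 gold


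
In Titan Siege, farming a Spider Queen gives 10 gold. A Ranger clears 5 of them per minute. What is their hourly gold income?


Gold per minute = 10 * 5 = 50
Gold per hour = 50 * 60 = 3000

3000 gold/hour


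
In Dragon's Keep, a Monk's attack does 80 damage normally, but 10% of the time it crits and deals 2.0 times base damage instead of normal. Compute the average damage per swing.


E[dmg] = base * (1 + crit_chance * (crit_mult - 1))
cc as decimal = 10/100 = 0.1
cm - 1 = 2.0 - 1 = 1.0
Bonus factor = 0.1 * 1.0 = 0.1
Total multiplier = 1 + 0.1 = 1.1
Expected damage = 80 * 1.1 = 88.00

88.00 damage


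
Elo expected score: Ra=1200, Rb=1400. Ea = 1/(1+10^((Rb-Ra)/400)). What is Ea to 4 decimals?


Elo expected score: Ea = 1/(1 + 10^((Rb-Ra)/400))
Rb - Ra = 1400 - 1200 = 200
(Rb-Ra)/400 = 200/400 = 0.5
10^0.5 = 3.162278
Ea = 1/(1 + 3.162278) = 1/4.162278 = 0.2403

0.2403


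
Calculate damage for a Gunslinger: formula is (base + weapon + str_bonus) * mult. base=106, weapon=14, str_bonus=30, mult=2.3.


Sum base + weapon + str = 106 + 14 + 30 = 150
Multiply by 2.3:
150 * 2.3 = 345.0

345.0 damage


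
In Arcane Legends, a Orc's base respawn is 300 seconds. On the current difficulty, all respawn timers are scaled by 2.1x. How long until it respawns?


Respawn time = base * multiplier
= 300 * 2.1
= 630.0 seconds

630.0 seconds


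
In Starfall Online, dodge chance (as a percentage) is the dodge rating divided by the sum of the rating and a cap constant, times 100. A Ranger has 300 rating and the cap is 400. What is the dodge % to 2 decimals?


dodge% = 300 / (300 + 400) * 100
= 300 / 700 * 100
= 0.428571 * 100
= 42.86%

42.86%


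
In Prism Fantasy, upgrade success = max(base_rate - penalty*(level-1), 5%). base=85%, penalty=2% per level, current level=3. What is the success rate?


raw_rate = 85 - 2 * (3 - 1)
= 85 - 2 * 2
= 85 - 4
= 81
Apply floor: max(81, 5) = 81%

81%


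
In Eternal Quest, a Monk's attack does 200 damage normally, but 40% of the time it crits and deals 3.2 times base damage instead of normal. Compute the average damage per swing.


E[dmg] = base * (1 + crit_chance * (crit_mult - 1))
cc as decimal = 40/100 = 0.4
cm - 1 = 3.2 - 1 = 2.2
Bonus factor = 0.4 * 2.2 = 0.88
Total multiplier = 1 + 0.88 = 1.88
Expected damage = 200 * 1.88 = 376.00

376.00 damage


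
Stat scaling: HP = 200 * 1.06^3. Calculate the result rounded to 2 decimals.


value = base * growth^level
= 200 * 1.06^3
= 200 * 1.191016
= 238.20

238.20 HP


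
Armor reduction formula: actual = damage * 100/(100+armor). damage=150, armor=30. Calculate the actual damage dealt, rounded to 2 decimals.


actual = 150 * 100 / (100 + 30)
= 150 * 100 / 130
= 15000 / 130
= 115.38

115.38 damage


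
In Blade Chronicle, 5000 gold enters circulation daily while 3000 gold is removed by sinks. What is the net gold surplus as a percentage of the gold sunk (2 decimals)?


Net gold = 5000 - 3000 = 2000
Inflation rate = net / sunk * 100 = 2000 / 3000 * 100
= 0.666667 * 100
= 66.67%

66.67%


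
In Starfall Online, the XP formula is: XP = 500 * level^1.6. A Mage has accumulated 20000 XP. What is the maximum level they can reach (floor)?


XP = 500 * level^1.6, so level = (XP / 500)^(1/1.6)
= (20000 / 500)^(1/1.6)
= 40.0^0.625
= 10.0297
Floor: level = 10

level 10


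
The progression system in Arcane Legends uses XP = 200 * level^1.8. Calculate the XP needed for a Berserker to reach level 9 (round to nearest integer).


XP = 200 * level^1.8
Substitute level = 9:
XP = 200 * 9^1.8
= 200 * 52.1959
= 10439

10439 XP


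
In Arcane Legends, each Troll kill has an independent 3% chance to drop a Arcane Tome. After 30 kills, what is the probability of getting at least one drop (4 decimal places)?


P(at least one) = 1 - P(none) = 1 - (1-p)^n
p = 3/100 = 0.03
1 - p = 0.97
(1 - p)^30 = 0.97^30 = 0.401007
P(at least one) = 1 - 0.401007 = 0.5990

0.5990


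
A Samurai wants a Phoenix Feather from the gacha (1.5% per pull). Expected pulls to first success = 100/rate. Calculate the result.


Expected pulls for a geometric distribution = 1/p = 100 / rate%
= 100 / 1.5
= 66.67

66.67 pulls


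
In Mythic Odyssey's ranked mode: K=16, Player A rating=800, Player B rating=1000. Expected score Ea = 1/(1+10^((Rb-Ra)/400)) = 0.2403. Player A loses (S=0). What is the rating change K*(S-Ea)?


Elo update: delta = K * (S - Ea), where S = 0 (loses)
S - Ea = 0 - 0.2403 = -0.2403
Rating change = 16 * -0.2403
= -3.84

-3.84 rating points


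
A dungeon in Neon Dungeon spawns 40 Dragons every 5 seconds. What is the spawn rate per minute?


Spawns per minute = count * (60 / interval)
= 40 * (60 / 5)
= 40 * 12.0
= 480.0

480.0 per minute


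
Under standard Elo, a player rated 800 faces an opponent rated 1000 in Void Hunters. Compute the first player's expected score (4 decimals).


Elo expected score: Ea = 1/(1 + 10^((Rb-Ra)/400))
Rb - Ra = 1000 - 800 = 200
(Rb-Ra)/400 = 200/400 = 0.5
10^0.5 = 3.162278
Ea = 1/(1 + 3.162278) = 1/4.162278 = 0.2403

0.2403


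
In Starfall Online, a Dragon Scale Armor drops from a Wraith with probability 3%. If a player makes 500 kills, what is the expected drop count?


Expected drops = kills * (drop_rate / 100)
= 500 * (3 / 100)
= 500 * 0.03
= 15.0

15.0 drops


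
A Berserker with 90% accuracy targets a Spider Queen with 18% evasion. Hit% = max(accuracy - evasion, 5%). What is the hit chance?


accuracy - evasion = 90 - 18 = 72
Apply floor: max(72, 5) = 72
Hit chance = 72%

72%


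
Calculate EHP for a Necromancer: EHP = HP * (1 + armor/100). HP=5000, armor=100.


EHP = 5000 * (1 + 100/100)
= 5000 * (1 + 1.0)
= 5000 * 2.0
= 10000.0

10000.0 EHP


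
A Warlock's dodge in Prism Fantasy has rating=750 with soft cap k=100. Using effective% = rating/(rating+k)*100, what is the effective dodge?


effective% = rating / (rating + k) * 100
= 750 / (750 + 100) * 100
= 750 / 850 * 100
= 0.882353 * 100
= 88.24%

88.24%


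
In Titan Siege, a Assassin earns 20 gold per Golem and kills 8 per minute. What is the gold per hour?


Gold per minute = 20 * 8 = 160
Gold per hour = 160 * 60 = 9600

9600 gold/hour


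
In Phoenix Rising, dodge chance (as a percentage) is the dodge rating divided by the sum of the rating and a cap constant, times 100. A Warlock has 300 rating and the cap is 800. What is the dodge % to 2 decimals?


dodge% = 300 / (300 + 800) * 100
= 300 / 1100 * 100
= 0.272727 * 100
= 27.27%

27.27%


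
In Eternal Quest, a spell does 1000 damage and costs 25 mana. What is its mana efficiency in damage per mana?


Efficiency = damage / mana
= 1000 / 25
= 40.00

40.00 dmg/mana


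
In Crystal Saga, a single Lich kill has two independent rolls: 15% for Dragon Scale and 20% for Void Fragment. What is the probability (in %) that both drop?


For independent events, P(both) = P(A) * P(B)
= 15% * 20%
= 300 / 100 %
= 3.0%

3.0%


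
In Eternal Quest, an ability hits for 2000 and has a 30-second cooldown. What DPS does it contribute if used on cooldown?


DPS = damage / cooldown
= 2000 / 30
= 66.67

66.67 DPS


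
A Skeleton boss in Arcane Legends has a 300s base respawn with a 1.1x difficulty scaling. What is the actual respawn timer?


Respawn time = base * multiplier
= 300 * 1.1
= 330.0 seconds

330.0 seconds


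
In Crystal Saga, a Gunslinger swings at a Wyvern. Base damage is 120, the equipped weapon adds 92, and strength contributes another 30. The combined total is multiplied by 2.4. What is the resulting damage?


Sum base + weapon + str = 120 + 92 + 30 = 242
Multiply by 2.4:
242 * 2.4 = 580.8

580.8 damage


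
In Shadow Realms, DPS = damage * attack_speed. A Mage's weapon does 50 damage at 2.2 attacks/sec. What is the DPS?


DPS = damage * attack_speed
= 50 * 2.2
= 110.0

110.0 DPS


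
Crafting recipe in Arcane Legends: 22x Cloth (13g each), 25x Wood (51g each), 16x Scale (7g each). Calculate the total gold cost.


Cost breakdown:
  Cloth: 22 * 13 = 286
  Wood: 25 * 51 = 1275
  Scale: 16 * 7 = 112
Total = 286 + 1275 + 112 = 1673

1673 gold


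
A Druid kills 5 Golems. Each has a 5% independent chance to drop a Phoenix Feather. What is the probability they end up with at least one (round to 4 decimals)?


P(at least one) = 1 - P(none) = 1 - (1-p)^n
p = 5/100 = 0.05
1 - p = 0.95
(1 - p)^5 = 0.95^5 = 0.773781
P(at least one) = 1 - 0.773781 = 0.2262

0.2262


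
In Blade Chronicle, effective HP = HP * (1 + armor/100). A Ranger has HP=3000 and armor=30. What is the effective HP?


EHP = 3000 * (1 + 30/100)
= 3000 * (1 + 0.3)
= 3000 * 1.3
= 3900.0

3900.0 EHP


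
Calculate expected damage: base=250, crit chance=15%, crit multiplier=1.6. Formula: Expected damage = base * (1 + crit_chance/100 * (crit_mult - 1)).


E[dmg] = base * (1 + crit_chance * (crit_mult - 1))
cc as decimal = 15/100 = 0.15
cm - 1 = 1.6 - 1 = 0.6
Bonus factor = 0.15 * 0.6 = 0.09
Total multiplier = 1 + 0.09 = 1.09
Expected damage = 250 * 1.09 = 272.50

272.50 damage


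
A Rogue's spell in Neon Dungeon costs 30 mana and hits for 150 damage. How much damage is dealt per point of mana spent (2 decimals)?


Efficiency = damage / mana
= 150 / 30
= 5.00

5.00 dmg/mana


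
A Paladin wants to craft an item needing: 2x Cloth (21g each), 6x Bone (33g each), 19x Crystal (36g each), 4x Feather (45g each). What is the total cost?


Cost breakdown:
  Cloth: 2 * 21 = 42
  Bone: 6 * 33 = 198
  Crystal: 19 * 36 = 684
  Feather: 4 * 45 = 180
Total = 42 + 198 + 684 + 180 = 1104

1104 gold


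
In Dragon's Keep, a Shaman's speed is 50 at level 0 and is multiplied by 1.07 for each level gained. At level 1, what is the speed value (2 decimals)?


value = base * growth^level
= 50 * 1.07^1
= 50 * 1.07
= 53.50

53.50 speed


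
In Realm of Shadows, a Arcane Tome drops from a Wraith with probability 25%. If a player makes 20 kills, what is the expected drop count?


Expected drops = kills * (drop_rate / 100)
= 20 * (25 / 100)
= 20 * 0.25
= 5.0

5.0 drops


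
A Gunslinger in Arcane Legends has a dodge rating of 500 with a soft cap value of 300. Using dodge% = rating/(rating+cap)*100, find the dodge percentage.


dodge% = 500 / (500 + 300) * 100
= 500 / 800 * 100
= 0.625 * 100
= 62.50%

62.50%


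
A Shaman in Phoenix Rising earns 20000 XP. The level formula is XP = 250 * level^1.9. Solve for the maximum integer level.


XP = 250 * level^1.9, so level = (XP / 250)^(1/1.9)
= (20000 / 250)^(1/1.9)
= 80.0^0.5263
= 10.0375
Floor: level = 10

level 10


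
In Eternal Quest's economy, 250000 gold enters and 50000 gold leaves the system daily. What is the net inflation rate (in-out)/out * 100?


Net gold = 250000 - 50000 = 200000
Inflation rate = net / sunk * 100 = 200000 / 50000 * 100
= 4.0 * 100
= 400.00%

400.00%


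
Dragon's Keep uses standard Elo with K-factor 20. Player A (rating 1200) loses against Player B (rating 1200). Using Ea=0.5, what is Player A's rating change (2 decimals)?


Elo update: delta = K * (S - Ea), where S = 0 (loses)
S - Ea = 0 - 0.5 = -0.5
Rating change = 20 * -0.5
= -10.00

-10.00 rating points


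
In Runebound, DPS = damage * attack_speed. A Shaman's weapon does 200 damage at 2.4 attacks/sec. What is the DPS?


DPS = damage * attack_speed
= 200 * 2.4
= 480.0

480.0 DPS


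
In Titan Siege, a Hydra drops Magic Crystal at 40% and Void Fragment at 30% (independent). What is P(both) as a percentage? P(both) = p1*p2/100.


For independent events, P(both) = P(A) * P(B)
= 40% * 30%
= 1200 / 100 %
= 12.0%

12.0%


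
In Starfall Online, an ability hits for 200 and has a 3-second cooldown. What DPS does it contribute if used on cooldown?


DPS = damage / cooldown
= 200 / 3
= 66.67

66.67 DPS


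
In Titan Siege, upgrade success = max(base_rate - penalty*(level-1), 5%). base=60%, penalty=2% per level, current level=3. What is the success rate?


raw_rate = 60 - 2 * (3 - 1)
= 60 - 2 * 2
= 60 - 4
= 56
Apply floor: max(56, 5) = 56%

56%


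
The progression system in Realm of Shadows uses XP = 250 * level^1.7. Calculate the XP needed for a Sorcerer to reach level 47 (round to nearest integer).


XP = 250 * level^1.7
Substitute level = 47:
XP = 250 * 47^1.7
= 250 * 695.9313
= 173983

173983 XP


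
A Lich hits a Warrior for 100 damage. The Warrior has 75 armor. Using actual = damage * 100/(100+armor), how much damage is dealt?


actual = 100 * 100 / (100 + 75)
= 100 * 100 / 175
= 10000 / 175
= 57.14

57.14 damage


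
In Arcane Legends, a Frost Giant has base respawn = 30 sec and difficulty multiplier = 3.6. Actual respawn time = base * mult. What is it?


Respawn time = base * multiplier
= 30 * 3.6
= 108.0 seconds

108.0 seconds


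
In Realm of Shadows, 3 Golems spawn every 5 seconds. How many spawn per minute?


Spawns per minute = count * (60 / interval)
= 3 * (60 / 5)
= 3 * 12.0
= 36.0

36.0 per minute


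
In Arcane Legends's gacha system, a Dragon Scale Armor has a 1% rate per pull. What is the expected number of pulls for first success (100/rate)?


Expected pulls for a geometric distribution = 1/p = 100 / rate%
= 100 / 1
= 100.0

100.0 pulls


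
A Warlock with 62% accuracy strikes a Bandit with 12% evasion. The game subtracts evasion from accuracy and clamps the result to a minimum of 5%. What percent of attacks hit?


accuracy - evasion = 62 - 12 = 50
Apply floor: max(50, 5) = 50
Hit chance = 50%

50%


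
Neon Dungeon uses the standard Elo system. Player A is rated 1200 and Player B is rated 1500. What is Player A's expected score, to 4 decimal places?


Elo expected score: Ea = 1/(1 + 10^((Rb-Ra)/400))
Rb - Ra = 1500 - 1200 = 300
(Rb-Ra)/400 = 300/400 = 0.75
10^0.75 = 5.623413
Ea = 1/(1 + 5.623413) = 1/6.623413 = 0.1510

0.1510


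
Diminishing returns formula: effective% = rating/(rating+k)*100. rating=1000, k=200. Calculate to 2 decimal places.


effective% = rating / (rating + k) * 100
= 1000 / (1000 + 200) * 100
= 1000 / 1200 * 100
= 0.833333 * 100
= 83.33%

83.33%


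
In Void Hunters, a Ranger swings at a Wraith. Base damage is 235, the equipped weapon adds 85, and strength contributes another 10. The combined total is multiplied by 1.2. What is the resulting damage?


Sum base + weapon + str = 235 + 85 + 10 = 330
Multiply by 1.2:
330 * 1.2 = 396.0

396.0 damage


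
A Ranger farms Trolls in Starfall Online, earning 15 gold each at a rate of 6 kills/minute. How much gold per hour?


Gold per minute = 15 * 6 = 90
Gold per hour = 90 * 60 = 5400

5400 gold/hour


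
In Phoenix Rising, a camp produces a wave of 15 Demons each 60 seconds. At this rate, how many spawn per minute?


Spawns per minute = count * (60 / interval)
= 15 * (60 / 60)
= 15 * 1.0
= 15.0

15.0 per minute


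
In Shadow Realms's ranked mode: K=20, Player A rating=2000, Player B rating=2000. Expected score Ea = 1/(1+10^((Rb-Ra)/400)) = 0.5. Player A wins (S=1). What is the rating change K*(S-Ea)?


Elo update: delta = K * (S - Ea), where S = 1 (wins)
S - Ea = 1 - 0.5 = 0.5
Rating change = 20 * 0.5
= 10.00

10.00 rating points


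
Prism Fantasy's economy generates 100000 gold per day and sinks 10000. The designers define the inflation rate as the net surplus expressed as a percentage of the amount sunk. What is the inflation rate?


Net gold = 100000 - 10000 = 90000
Inflation rate = net / sunk * 100 = 90000 / 10000 * 100
= 9.0 * 100
= 900.00%

900.00%


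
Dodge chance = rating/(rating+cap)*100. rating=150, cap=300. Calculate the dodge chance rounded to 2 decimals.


dodge% = 150 / (150 + 300) * 100
= 150 / 450 * 100
= 0.333333 * 100
= 33.33%

33.33%


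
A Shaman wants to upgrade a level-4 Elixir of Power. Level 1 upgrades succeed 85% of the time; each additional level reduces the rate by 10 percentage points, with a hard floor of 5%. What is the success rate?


raw_rate = 85 - 10 * (4 - 1)
= 85 - 10 * 3
= 85 - 30
= 55
Apply floor: max(55, 5) = 55%

55%


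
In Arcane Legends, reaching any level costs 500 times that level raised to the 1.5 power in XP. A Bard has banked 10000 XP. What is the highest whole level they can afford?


XP = 500 * level^1.5, so level = (XP / 500)^(1/1.5)
= (10000 / 500)^(1/1.5)
= 20.0^0.6667
= 7.3681
Floor: level = 7

level 7


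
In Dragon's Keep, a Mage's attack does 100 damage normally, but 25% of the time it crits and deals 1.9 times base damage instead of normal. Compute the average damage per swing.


E[dmg] = base * (1 + crit_chance * (crit_mult - 1))
cc as decimal = 25/100 = 0.25
cm - 1 = 1.9 - 1 = 0.9
Bonus factor = 0.25 * 0.9 = 0.225
Total multiplier = 1 + 0.225 = 1.225
Expected damage = 100 * 1.225 = 122.50

122.50 damage


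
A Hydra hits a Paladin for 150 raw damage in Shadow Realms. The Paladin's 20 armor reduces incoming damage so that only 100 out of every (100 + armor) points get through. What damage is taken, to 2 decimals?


actual = 150 * 100 / (100 + 20)
= 150 * 100 / 120
= 15000 / 120
= 125.00

125.00 damage


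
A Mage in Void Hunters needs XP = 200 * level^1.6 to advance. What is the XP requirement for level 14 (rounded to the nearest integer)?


XP = 200 * level^1.6
Substitute level = 14:
XP = 200 * 14^1.6
= 200 * 68.2032
= 13641

13641 XP


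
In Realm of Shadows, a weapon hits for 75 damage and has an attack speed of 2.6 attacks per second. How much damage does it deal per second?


DPS = damage * attack_speed
= 75 * 2.6
= 195.0

195.0 DPS


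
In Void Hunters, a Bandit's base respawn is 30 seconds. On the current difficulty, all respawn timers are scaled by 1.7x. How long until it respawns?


Respawn time = base * multiplier
= 30 * 1.7
= 51.0 seconds

51.0 seconds


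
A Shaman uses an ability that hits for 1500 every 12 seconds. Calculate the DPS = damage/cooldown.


DPS = damage / cooldown
= 1500 / 12
= 125.00

125.00 DPS


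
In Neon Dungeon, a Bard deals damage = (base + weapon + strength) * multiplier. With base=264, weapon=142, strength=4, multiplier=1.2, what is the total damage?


Sum base + weapon + str = 264 + 142 + 4 = 410
Multiply by 1.2:
410 * 1.2 = 492.0

492.0 damage


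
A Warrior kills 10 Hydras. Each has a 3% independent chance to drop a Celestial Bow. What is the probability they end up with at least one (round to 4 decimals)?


P(at least one) = 1 - P(none) = 1 - (1-p)^n
p = 3/100 = 0.03
1 - p = 0.97
(1 - p)^10 = 0.97^10 = 0.737424
P(at least one) = 1 - 0.737424 = 0.2626

0.2626


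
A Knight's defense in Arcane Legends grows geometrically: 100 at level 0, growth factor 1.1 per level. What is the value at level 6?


value = base * growth^level
= 100 * 1.1^6
= 100 * 1.771561
= 177.16

177.16 defense


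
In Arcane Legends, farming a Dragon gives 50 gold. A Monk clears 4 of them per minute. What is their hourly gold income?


Gold per minute = 50 * 4 = 200
Gold per hour = 200 * 60 = 12000

12000 gold/hour


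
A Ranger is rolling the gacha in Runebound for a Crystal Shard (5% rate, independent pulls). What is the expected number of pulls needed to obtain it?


Expected pulls for a geometric distribution = 1/p = 100 / rate%
= 100 / 5
= 20.0

20.0 pulls


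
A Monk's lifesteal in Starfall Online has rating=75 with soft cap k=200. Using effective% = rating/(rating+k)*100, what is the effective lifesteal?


effective% = rating / (rating + k) * 100
= 75 / (75 + 200) * 100
= 75 / 275 * 100
= 0.272727 * 100
= 27.27%

27.27%


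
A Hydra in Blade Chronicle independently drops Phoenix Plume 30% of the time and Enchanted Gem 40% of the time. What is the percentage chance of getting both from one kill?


For independent events, P(both) = P(A) * P(B)
= 30% * 40%
= 1200 / 100 %
= 12.0%

12.0%


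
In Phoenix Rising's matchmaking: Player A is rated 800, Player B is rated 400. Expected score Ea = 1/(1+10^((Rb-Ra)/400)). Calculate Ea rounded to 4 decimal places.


Elo expected score: Ea = 1/(1 + 10^((Rb-Ra)/400))
Rb - Ra = 400 - 800 = -400
(Rb-Ra)/400 = -400/400 = -1.0
10^-1.0 = 0.1
Ea = 1/(1 + 0.1) = 1/1.1 = 0.9091

0.9091


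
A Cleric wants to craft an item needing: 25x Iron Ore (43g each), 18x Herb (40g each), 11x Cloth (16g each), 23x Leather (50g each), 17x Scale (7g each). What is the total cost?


Cost breakdown:
  Iron Ore: 25 * 43 = 1075
  Herb: 18 * 40 = 720
  Cloth: 11 * 16 = 176
  Leather: 23 * 50 = 1150
  Scale: 17 * 7 = 119
Total = 1075 + 720 + 176 + 1150 + 119 = 3240

3240 gold


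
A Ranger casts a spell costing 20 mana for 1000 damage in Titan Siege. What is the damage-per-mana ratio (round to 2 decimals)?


Efficiency = damage / mana
= 1000 / 20
= 50.00

50.00 dmg/mana


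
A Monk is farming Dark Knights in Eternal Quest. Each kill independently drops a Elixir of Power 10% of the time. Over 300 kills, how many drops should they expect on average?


Expected drops = kills * (drop_rate / 100)
= 300 * (10 / 100)
= 300 * 0.1
= 30.0

30.0 drops


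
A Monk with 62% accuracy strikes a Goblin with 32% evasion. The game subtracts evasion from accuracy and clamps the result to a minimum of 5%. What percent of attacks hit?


accuracy - evasion = 62 - 32 = 30
Apply floor: max(30, 5) = 30
Hit chance = 30%

30%


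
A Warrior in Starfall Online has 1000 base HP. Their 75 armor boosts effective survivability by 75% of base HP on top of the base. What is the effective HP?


EHP = 1000 * (1 + 75/100)
= 1000 * (1 + 0.75)
= 1000 * 1.75
= 1750.0

1750.0 EHP


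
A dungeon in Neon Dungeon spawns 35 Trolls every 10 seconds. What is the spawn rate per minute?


Spawns per minute = count * (60 / interval)
= 35 * (60 / 10)
= 35 * 6.0
= 210.0

210.0 per minute


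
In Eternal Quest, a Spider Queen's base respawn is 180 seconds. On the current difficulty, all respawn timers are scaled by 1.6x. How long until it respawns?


Respawn time = base * multiplier
= 180 * 1.6
= 288.0 seconds

288.0 seconds


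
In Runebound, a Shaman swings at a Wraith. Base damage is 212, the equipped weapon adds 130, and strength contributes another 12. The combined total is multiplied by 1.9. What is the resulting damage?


Sum base + weapon + str = 212 + 130 + 12 = 354
Multiply by 1.9:
354 * 1.9 = 672.6

672.6 damage


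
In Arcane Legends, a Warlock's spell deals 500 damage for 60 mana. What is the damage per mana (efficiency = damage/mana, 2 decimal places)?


Efficiency = damage / mana
= 500 / 60
= 8.33

8.33 dmg/mana


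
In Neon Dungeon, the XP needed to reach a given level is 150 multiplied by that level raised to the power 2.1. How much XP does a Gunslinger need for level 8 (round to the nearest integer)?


XP = 150 * level^2.1
Substitute level = 8:
XP = 150 * 8^2.1
= 150 * 78.7932
= 11819

11819 XP


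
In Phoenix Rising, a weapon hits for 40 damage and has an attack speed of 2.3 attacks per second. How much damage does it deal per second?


DPS = damage * attack_speed
= 40 * 2.3
= 92.0

92.0 DPS


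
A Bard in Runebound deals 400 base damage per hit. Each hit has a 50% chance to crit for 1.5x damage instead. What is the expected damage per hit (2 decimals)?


E[dmg] = base * (1 + crit_chance * (crit_mult - 1))
cc as decimal = 50/100 = 0.5
cm - 1 = 1.5 - 1 = 0.5
Bonus factor = 0.5 * 0.5 = 0.25
Total multiplier = 1 + 0.25 = 1.25
Expected damage = 400 * 1.25 = 500.00

500.00 damage


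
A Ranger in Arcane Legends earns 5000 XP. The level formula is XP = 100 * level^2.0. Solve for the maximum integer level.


XP = 100 * level^2.0, so level = (XP / 100)^(1/2.0)
= (5000 / 100)^(1/2.0)
= 50.0^0.5
= 7.0711
Floor: level = 7

level 7


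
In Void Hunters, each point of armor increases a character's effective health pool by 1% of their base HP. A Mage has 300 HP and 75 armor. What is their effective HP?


EHP = 300 * (1 + 75/100)
= 300 * (1 + 0.75)
= 300 * 1.75
= 525.0

525.0 EHP


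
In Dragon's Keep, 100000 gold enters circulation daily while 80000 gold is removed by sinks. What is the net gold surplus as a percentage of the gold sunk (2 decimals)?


Net gold = 100000 - 80000 = 20000
Inflation rate = net / sunk * 100 = 20000 / 80000 * 100
= 0.25 * 100
= 25.00%

25.00%


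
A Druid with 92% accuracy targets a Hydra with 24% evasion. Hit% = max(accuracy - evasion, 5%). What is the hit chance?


accuracy - evasion = 92 - 24 = 68
Apply floor: max(68, 5) = 68
Hit chance = 68%

68%


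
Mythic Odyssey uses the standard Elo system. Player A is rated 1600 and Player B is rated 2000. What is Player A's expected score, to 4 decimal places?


Elo expected score: Ea = 1/(1 + 10^((Rb-Ra)/400))
Rb - Ra = 2000 - 1600 = 400
(Rb-Ra)/400 = 400/400 = 1.0
10^1.0 = 10.0
Ea = 1/(1 + 10.0) = 1/11.0 = 0.0909

0.0909


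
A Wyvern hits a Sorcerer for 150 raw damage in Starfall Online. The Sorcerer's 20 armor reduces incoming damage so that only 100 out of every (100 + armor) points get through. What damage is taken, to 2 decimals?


actual = 150 * 100 / (100 + 20)
= 150 * 100 / 120
= 15000 / 120
= 125.00

125.00 damage
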